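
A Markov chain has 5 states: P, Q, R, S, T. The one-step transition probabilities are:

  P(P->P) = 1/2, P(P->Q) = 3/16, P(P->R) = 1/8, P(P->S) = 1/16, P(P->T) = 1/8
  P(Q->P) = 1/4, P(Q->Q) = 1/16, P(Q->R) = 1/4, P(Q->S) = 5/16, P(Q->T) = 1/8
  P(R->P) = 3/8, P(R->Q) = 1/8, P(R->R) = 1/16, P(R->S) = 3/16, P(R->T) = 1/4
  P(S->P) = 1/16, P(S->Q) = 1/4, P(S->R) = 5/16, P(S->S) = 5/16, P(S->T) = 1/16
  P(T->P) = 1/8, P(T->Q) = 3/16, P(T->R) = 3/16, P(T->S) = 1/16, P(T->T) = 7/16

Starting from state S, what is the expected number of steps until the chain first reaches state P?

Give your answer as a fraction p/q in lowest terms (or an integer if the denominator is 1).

Answer: 62512/11057

Derivation:
Let h_i = expected steps to first reach P from state i.
Boundary: h_P = 0.
First-step equations for the other states:
  h_Q = 1 + 1/4*h_P + 1/16*h_Q + 1/4*h_R + 5/16*h_S + 1/8*h_T
  h_R = 1 + 3/8*h_P + 1/8*h_Q + 1/16*h_R + 3/16*h_S + 1/4*h_T
  h_S = 1 + 1/16*h_P + 1/4*h_Q + 5/16*h_R + 5/16*h_S + 1/16*h_T
  h_T = 1 + 1/8*h_P + 3/16*h_Q + 3/16*h_R + 1/16*h_S + 7/16*h_T

Substituting h_P = 0 and rearranging gives the linear system (I - Q) h = 1:
  [15/16, -1/4, -5/16, -1/8] . (h_Q, h_R, h_S, h_T) = 1
  [-1/8, 15/16, -3/16, -1/4] . (h_Q, h_R, h_S, h_T) = 1
  [-1/4, -5/16, 11/16, -1/16] . (h_Q, h_R, h_S, h_T) = 1
  [-3/16, -3/16, -1/16, 9/16] . (h_Q, h_R, h_S, h_T) = 1

Solving yields:
  h_Q = 53312/11057
  h_R = 47456/11057
  h_S = 62512/11057
  h_T = 60192/11057

Starting state is S, so the expected hitting time is h_S = 62512/11057.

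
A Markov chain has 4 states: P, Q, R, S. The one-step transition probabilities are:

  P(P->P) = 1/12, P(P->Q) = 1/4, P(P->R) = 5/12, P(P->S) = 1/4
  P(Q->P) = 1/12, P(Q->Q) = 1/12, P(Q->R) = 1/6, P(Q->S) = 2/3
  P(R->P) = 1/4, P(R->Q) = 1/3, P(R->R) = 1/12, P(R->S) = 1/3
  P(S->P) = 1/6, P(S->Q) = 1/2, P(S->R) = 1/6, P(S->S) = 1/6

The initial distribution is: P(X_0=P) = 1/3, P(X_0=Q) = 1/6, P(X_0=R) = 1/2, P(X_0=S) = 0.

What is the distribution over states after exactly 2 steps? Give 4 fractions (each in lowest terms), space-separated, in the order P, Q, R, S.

Propagating the distribution step by step (d_{t+1} = d_t * P):
d_0 = (P=1/3, Q=1/6, R=1/2, S=0)
  d_1[P] = 1/3*1/12 + 1/6*1/12 + 1/2*1/4 + 0*1/6 = 1/6
  d_1[Q] = 1/3*1/4 + 1/6*1/12 + 1/2*1/3 + 0*1/2 = 19/72
  d_1[R] = 1/3*5/12 + 1/6*1/6 + 1/2*1/12 + 0*1/6 = 5/24
  d_1[S] = 1/3*1/4 + 1/6*2/3 + 1/2*1/3 + 0*1/6 = 13/36
d_1 = (P=1/6, Q=19/72, R=5/24, S=13/36)
  d_2[P] = 1/6*1/12 + 19/72*1/12 + 5/24*1/4 + 13/36*1/6 = 4/27
  d_2[Q] = 1/6*1/4 + 19/72*1/12 + 5/24*1/3 + 13/36*1/2 = 271/864
  d_2[R] = 1/6*5/12 + 19/72*1/6 + 5/24*1/12 + 13/36*1/6 = 55/288
  d_2[S] = 1/6*1/4 + 19/72*2/3 + 5/24*1/3 + 13/36*1/6 = 25/72
d_2 = (P=4/27, Q=271/864, R=55/288, S=25/72)

Answer: 4/27 271/864 55/288 25/72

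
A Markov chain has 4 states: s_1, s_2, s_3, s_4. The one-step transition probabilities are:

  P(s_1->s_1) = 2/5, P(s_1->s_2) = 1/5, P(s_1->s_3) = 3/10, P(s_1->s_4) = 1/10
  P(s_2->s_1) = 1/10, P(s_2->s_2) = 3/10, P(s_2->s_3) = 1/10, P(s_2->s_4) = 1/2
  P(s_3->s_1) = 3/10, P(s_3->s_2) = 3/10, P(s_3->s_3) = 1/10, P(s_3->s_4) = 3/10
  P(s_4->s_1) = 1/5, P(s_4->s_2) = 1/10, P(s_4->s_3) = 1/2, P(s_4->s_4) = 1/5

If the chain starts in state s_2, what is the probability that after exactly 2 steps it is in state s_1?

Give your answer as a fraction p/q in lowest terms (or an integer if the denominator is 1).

Computing P^2 by repeated multiplication:
P^1 =
  s_1: [2/5, 1/5, 3/10, 1/10]
  s_2: [1/10, 3/10, 1/10, 1/2]
  s_3: [3/10, 3/10, 1/10, 3/10]
  s_4: [1/5, 1/10, 1/2, 1/5]
P^2 =
  s_1: [29/100, 6/25, 11/50, 1/4]
  s_2: [1/5, 19/100, 8/25, 29/100]
  s_3: [6/25, 21/100, 7/25, 27/100]
  s_4: [7/25, 6/25, 11/50, 13/50]

(P^2)[s_2 -> s_1] = 1/5

Answer: 1/5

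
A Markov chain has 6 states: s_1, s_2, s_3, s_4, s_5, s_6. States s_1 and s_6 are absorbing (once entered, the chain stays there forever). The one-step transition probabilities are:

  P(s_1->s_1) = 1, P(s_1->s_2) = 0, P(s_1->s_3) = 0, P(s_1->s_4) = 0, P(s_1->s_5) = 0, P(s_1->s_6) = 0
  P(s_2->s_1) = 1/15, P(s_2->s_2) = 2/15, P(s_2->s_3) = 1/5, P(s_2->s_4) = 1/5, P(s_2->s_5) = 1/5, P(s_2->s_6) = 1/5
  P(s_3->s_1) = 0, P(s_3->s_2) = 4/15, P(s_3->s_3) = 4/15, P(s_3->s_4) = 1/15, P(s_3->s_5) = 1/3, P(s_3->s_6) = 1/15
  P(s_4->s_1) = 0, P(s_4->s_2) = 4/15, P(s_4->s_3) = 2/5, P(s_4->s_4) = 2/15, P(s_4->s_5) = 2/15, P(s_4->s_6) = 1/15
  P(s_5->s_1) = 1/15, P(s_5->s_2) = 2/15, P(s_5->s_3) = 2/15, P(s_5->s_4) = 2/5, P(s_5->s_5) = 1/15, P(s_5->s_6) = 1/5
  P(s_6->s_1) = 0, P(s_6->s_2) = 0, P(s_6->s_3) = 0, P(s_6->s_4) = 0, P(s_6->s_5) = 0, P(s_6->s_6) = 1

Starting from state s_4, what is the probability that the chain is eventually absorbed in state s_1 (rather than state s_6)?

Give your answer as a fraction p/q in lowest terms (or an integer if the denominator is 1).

Let a_i = P(absorbed in s_1 | start in state i).
Boundary conditions: a_s_1 = 1, a_s_6 = 0.
For each transient state i, a_i = sum_j P(i->j) * a_j:
  a_s_2 = 1/15*a_s_1 + 2/15*a_s_2 + 1/5*a_s_3 + 1/5*a_s_4 + 1/5*a_s_5 + 1/5*a_s_6
  a_s_3 = 0*a_s_1 + 4/15*a_s_2 + 4/15*a_s_3 + 1/15*a_s_4 + 1/3*a_s_5 + 1/15*a_s_6
  a_s_4 = 0*a_s_1 + 4/15*a_s_2 + 2/5*a_s_3 + 2/15*a_s_4 + 2/15*a_s_5 + 1/15*a_s_6
  a_s_5 = 1/15*a_s_1 + 2/15*a_s_2 + 2/15*a_s_3 + 2/5*a_s_4 + 1/15*a_s_5 + 1/5*a_s_6

Substituting a_s_1 = 1 and a_s_6 = 0, rearrange to (I - Q) a = r where r[i] = P(i -> s_1):
  [13/15, -1/5, -1/5, -1/5] . (a_s_2, a_s_3, a_s_4, a_s_5) = 1/15
  [-4/15, 11/15, -1/15, -1/3] . (a_s_2, a_s_3, a_s_4, a_s_5) = 0
  [-4/15, -2/5, 13/15, -2/15] . (a_s_2, a_s_3, a_s_4, a_s_5) = 0
  [-2/15, -2/15, -2/5, 14/15] . (a_s_2, a_s_3, a_s_4, a_s_5) = 1/15

Solving yields:
  a_s_2 = 35/167
  a_s_3 = 1993/10688
  a_s_4 = 487/2672
  a_s_5 = 2203/10688

Starting state is s_4, so the absorption probability is a_s_4 = 487/2672.

Answer: 487/2672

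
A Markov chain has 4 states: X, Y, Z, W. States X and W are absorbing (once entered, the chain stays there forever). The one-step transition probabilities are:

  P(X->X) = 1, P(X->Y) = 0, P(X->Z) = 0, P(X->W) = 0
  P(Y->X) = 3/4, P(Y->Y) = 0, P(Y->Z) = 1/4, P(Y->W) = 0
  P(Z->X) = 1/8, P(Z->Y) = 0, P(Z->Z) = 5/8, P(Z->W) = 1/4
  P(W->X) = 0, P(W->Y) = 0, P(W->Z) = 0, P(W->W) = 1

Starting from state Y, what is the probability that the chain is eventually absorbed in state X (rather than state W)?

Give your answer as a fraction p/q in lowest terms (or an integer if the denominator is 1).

Answer: 5/6

Derivation:
Let a_i = P(absorbed in X | start in state i).
Boundary conditions: a_X = 1, a_W = 0.
For each transient state i, a_i = sum_j P(i->j) * a_j:
  a_Y = 3/4*a_X + 0*a_Y + 1/4*a_Z + 0*a_W
  a_Z = 1/8*a_X + 0*a_Y + 5/8*a_Z + 1/4*a_W

Substituting a_X = 1 and a_W = 0, rearrange to (I - Q) a = r where r[i] = P(i -> X):
  [1, -1/4] . (a_Y, a_Z) = 3/4
  [0, 3/8] . (a_Y, a_Z) = 1/8

Solving yields:
  a_Y = 5/6
  a_Z = 1/3

Starting state is Y, so the absorption probability is a_Y = 5/6.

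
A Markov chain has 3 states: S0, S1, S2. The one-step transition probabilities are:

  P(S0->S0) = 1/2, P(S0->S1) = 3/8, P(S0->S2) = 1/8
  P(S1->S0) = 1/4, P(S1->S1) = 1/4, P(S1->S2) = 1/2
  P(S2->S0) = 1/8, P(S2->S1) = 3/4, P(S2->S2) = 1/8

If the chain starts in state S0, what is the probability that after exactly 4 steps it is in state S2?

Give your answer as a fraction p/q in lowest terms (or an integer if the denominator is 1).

Computing P^4 by repeated multiplication:
P^1 =
  S0: [1/2, 3/8, 1/8]
  S1: [1/4, 1/4, 1/2]
  S2: [1/8, 3/4, 1/8]
P^2 =
  S0: [23/64, 3/8, 17/64]
  S1: [1/4, 17/32, 7/32]
  S2: [17/64, 21/64, 13/32]
P^3 =
  S0: [157/512, 219/512, 17/64]
  S1: [73/256, 25/64, 83/256]
  S2: [17/64, 249/512, 127/512]
P^4 =
  S0: [601/2048, 1725/4096, 1169/4096]
  S1: [575/2048, 917/2048, 139/512]
  S2: [1169/4096, 417/1024, 1259/4096]

(P^4)[S0 -> S2] = 1169/4096

Answer: 1169/4096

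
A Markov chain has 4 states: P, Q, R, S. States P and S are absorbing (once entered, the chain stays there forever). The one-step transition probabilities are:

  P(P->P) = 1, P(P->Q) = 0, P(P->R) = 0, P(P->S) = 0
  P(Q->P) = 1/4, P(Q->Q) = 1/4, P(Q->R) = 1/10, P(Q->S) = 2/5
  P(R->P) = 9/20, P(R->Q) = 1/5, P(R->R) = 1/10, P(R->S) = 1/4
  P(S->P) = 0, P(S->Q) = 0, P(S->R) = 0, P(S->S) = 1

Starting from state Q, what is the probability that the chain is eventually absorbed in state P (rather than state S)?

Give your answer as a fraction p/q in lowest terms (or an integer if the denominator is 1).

Let a_i = P(absorbed in P | start in state i).
Boundary conditions: a_P = 1, a_S = 0.
For each transient state i, a_i = sum_j P(i->j) * a_j:
  a_Q = 1/4*a_P + 1/4*a_Q + 1/10*a_R + 2/5*a_S
  a_R = 9/20*a_P + 1/5*a_Q + 1/10*a_R + 1/4*a_S

Substituting a_P = 1 and a_S = 0, rearrange to (I - Q) a = r where r[i] = P(i -> P):
  [3/4, -1/10] . (a_Q, a_R) = 1/4
  [-1/5, 9/10] . (a_Q, a_R) = 9/20

Solving yields:
  a_Q = 54/131
  a_R = 155/262

Starting state is Q, so the absorption probability is a_Q = 54/131.

Answer: 54/131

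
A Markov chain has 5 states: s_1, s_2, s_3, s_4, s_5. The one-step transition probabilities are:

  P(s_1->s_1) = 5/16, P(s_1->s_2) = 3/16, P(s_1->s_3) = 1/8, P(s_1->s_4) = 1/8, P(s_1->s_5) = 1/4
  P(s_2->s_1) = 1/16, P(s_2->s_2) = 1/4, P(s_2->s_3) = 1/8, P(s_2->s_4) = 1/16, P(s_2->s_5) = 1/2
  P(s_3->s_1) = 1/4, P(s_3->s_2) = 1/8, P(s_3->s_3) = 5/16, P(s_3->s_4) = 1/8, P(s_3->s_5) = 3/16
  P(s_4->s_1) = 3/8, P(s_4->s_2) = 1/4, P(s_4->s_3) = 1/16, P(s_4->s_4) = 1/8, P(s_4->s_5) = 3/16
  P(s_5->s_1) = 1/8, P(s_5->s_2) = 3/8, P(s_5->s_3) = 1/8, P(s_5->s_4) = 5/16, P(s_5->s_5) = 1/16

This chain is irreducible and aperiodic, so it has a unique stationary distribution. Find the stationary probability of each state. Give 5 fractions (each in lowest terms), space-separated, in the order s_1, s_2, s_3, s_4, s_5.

Answer: 5863/28693 7186/28693 1163/8198 1277/8198 7104/28693

Derivation:
The stationary distribution satisfies pi = pi * P, i.e.:
  pi_s_1 = 5/16*pi_s_1 + 1/16*pi_s_2 + 1/4*pi_s_3 + 3/8*pi_s_4 + 1/8*pi_s_5
  pi_s_2 = 3/16*pi_s_1 + 1/4*pi_s_2 + 1/8*pi_s_3 + 1/4*pi_s_4 + 3/8*pi_s_5
  pi_s_3 = 1/8*pi_s_1 + 1/8*pi_s_2 + 5/16*pi_s_3 + 1/16*pi_s_4 + 1/8*pi_s_5
  pi_s_4 = 1/8*pi_s_1 + 1/16*pi_s_2 + 1/8*pi_s_3 + 1/8*pi_s_4 + 5/16*pi_s_5
  pi_s_5 = 1/4*pi_s_1 + 1/2*pi_s_2 + 3/16*pi_s_3 + 3/16*pi_s_4 + 1/16*pi_s_5
with normalization: pi_s_1 + pi_s_2 + pi_s_3 + pi_s_4 + pi_s_5 = 1.

Using the first 4 balance equations plus normalization, the linear system A*pi = b is:
  [-11/16, 1/16, 1/4, 3/8, 1/8] . pi = 0
  [3/16, -3/4, 1/8, 1/4, 3/8] . pi = 0
  [1/8, 1/8, -11/16, 1/16, 1/8] . pi = 0
  [1/8, 1/16, 1/8, -7/8, 5/16] . pi = 0
  [1, 1, 1, 1, 1] . pi = 1

Solving yields:
  pi_s_1 = 5863/28693
  pi_s_2 = 7186/28693
  pi_s_3 = 1163/8198
  pi_s_4 = 1277/8198
  pi_s_5 = 7104/28693

Verification (pi * P):
  5863/28693*5/16 + 7186/28693*1/16 + 1163/8198*1/4 + 1277/8198*3/8 + 7104/28693*1/8 = 5863/28693 = pi_s_1  (ok)
  5863/28693*3/16 + 7186/28693*1/4 + 1163/8198*1/8 + 1277/8198*1/4 + 7104/28693*3/8 = 7186/28693 = pi_s_2  (ok)
  5863/28693*1/8 + 7186/28693*1/8 + 1163/8198*5/16 + 1277/8198*1/16 + 7104/28693*1/8 = 1163/8198 = pi_s_3  (ok)
  5863/28693*1/8 + 7186/28693*1/16 + 1163/8198*1/8 + 1277/8198*1/8 + 7104/28693*5/16 = 1277/8198 = pi_s_4  (ok)
  5863/28693*1/4 + 7186/28693*1/2 + 1163/8198*3/16 + 1277/8198*3/16 + 7104/28693*1/16 = 7104/28693 = pi_s_5  (ok)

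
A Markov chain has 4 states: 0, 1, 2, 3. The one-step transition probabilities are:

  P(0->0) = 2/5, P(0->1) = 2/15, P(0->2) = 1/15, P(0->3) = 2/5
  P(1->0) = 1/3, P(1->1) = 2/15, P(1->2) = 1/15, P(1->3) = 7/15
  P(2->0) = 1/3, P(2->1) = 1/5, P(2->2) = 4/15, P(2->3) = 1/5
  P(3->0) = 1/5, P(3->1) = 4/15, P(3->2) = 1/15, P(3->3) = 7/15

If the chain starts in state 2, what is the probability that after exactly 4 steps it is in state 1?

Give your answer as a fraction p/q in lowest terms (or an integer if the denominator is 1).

Computing P^4 by repeated multiplication:
P^1 =
  0: [2/5, 2/15, 1/15, 2/5]
  1: [1/3, 2/15, 1/15, 7/15]
  2: [1/3, 1/5, 4/15, 1/5]
  3: [1/5, 4/15, 1/15, 7/15]
P^2 =
  0: [23/75, 43/225, 2/25, 19/45]
  1: [22/75, 1/5, 2/25, 32/75]
  2: [74/225, 8/45, 3/25, 28/75]
  3: [64/225, 1/5, 2/25, 98/225]
P^3 =
  0: [1004/3375, 658/3375, 31/375, 478/1125]
  1: [37/125, 44/225, 31/375, 479/1125]
  2: [1031/3375, 43/225, 34/375, 1393/3375]
  3: [331/1125, 664/3375, 31/375, 1439/3375]
P^4 =
  0: [15011/50625, 3299/16875, 52/625, 4301/10125]
  1: [8/27, 3301/16875, 52/625, 478/1125]
  2: [112/375, 9842/50625, 53/625, 4274/10125]
  3: [2998/10125, 9907/50625, 52/625, 7172/16875]

(P^4)[2 -> 1] = 9842/50625

Answer: 9842/50625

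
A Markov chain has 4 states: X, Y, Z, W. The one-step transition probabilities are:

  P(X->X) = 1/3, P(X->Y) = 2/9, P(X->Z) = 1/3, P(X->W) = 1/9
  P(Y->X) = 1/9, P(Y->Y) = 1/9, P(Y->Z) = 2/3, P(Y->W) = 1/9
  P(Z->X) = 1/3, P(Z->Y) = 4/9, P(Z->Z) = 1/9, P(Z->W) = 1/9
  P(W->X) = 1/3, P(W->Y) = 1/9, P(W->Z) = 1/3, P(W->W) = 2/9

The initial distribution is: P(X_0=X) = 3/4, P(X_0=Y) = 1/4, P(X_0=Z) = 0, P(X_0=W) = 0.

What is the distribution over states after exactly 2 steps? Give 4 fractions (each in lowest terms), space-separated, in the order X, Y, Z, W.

Answer: 47/162 91/324 11/36 10/81

Derivation:
Propagating the distribution step by step (d_{t+1} = d_t * P):
d_0 = (X=3/4, Y=1/4, Z=0, W=0)
  d_1[X] = 3/4*1/3 + 1/4*1/9 + 0*1/3 + 0*1/3 = 5/18
  d_1[Y] = 3/4*2/9 + 1/4*1/9 + 0*4/9 + 0*1/9 = 7/36
  d_1[Z] = 3/4*1/3 + 1/4*2/3 + 0*1/9 + 0*1/3 = 5/12
  d_1[W] = 3/4*1/9 + 1/4*1/9 + 0*1/9 + 0*2/9 = 1/9
d_1 = (X=5/18, Y=7/36, Z=5/12, W=1/9)
  d_2[X] = 5/18*1/3 + 7/36*1/9 + 5/12*1/3 + 1/9*1/3 = 47/162
  d_2[Y] = 5/18*2/9 + 7/36*1/9 + 5/12*4/9 + 1/9*1/9 = 91/324
  d_2[Z] = 5/18*1/3 + 7/36*2/3 + 5/12*1/9 + 1/9*1/3 = 11/36
  d_2[W] = 5/18*1/9 + 7/36*1/9 + 5/12*1/9 + 1/9*2/9 = 10/81
d_2 = (X=47/162, Y=91/324, Z=11/36, W=10/81)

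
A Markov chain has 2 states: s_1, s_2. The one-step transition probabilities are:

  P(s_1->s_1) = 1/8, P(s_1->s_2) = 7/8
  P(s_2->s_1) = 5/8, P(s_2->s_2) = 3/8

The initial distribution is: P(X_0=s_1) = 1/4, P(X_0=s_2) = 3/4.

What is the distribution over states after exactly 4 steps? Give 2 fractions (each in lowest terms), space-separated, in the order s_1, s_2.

Answer: 13/32 19/32

Derivation:
Propagating the distribution step by step (d_{t+1} = d_t * P):
d_0 = (s_1=1/4, s_2=3/4)
  d_1[s_1] = 1/4*1/8 + 3/4*5/8 = 1/2
  d_1[s_2] = 1/4*7/8 + 3/4*3/8 = 1/2
d_1 = (s_1=1/2, s_2=1/2)
  d_2[s_1] = 1/2*1/8 + 1/2*5/8 = 3/8
  d_2[s_2] = 1/2*7/8 + 1/2*3/8 = 5/8
d_2 = (s_1=3/8, s_2=5/8)
  d_3[s_1] = 3/8*1/8 + 5/8*5/8 = 7/16
  d_3[s_2] = 3/8*7/8 + 5/8*3/8 = 9/16
d_3 = (s_1=7/16, s_2=9/16)
  d_4[s_1] = 7/16*1/8 + 9/16*5/8 = 13/32
  d_4[s_2] = 7/16*7/8 + 9/16*3/8 = 19/32
d_4 = (s_1=13/32, s_2=19/32)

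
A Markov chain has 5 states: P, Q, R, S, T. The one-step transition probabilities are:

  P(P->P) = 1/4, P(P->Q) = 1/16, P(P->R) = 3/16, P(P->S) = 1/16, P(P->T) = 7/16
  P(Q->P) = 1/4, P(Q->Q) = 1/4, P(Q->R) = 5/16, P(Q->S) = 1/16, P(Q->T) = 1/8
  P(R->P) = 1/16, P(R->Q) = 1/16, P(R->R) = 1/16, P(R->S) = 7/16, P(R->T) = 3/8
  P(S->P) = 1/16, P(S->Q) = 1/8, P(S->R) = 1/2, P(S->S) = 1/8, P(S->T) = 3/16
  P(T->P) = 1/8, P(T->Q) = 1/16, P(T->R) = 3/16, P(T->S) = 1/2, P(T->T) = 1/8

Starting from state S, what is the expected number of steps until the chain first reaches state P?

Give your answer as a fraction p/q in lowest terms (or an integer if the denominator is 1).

Answer: 89696/8637

Derivation:
Let h_i = expected steps to first reach P from state i.
Boundary: h_P = 0.
First-step equations for the other states:
  h_Q = 1 + 1/4*h_P + 1/4*h_Q + 5/16*h_R + 1/16*h_S + 1/8*h_T
  h_R = 1 + 1/16*h_P + 1/16*h_Q + 1/16*h_R + 7/16*h_S + 3/8*h_T
  h_S = 1 + 1/16*h_P + 1/8*h_Q + 1/2*h_R + 1/8*h_S + 3/16*h_T
  h_T = 1 + 1/8*h_P + 1/16*h_Q + 3/16*h_R + 1/2*h_S + 1/8*h_T

Substituting h_P = 0 and rearranging gives the linear system (I - Q) h = 1:
  [3/4, -5/16, -1/16, -1/8] . (h_Q, h_R, h_S, h_T) = 1
  [-1/16, 15/16, -7/16, -3/8] . (h_Q, h_R, h_S, h_T) = 1
  [-1/8, -1/2, 7/8, -3/16] . (h_Q, h_R, h_S, h_T) = 1
  [-1/16, -3/16, -1/2, 7/8] . (h_Q, h_R, h_S, h_T) = 1

Solving yields:
  h_Q = 70720/8637
  h_R = 89968/8637
  h_S = 89696/8637
  h_T = 85456/8637

Starting state is S, so the expected hitting time is h_S = 89696/8637.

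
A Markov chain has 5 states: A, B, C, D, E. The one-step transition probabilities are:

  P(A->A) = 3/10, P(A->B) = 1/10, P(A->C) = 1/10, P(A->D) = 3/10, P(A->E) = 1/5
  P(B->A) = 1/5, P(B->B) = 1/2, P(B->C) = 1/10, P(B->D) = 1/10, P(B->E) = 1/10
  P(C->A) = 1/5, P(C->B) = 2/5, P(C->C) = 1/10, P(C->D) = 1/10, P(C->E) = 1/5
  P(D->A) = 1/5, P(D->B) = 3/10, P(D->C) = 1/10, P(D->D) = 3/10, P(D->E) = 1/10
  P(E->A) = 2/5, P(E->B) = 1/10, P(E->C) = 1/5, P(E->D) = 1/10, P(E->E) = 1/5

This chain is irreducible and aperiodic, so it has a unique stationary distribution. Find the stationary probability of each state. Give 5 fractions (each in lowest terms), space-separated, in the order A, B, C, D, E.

The stationary distribution satisfies pi = pi * P, i.e.:
  pi_A = 3/10*pi_A + 1/5*pi_B + 1/5*pi_C + 1/5*pi_D + 2/5*pi_E
  pi_B = 1/10*pi_A + 1/2*pi_B + 2/5*pi_C + 3/10*pi_D + 1/10*pi_E
  pi_C = 1/10*pi_A + 1/10*pi_B + 1/10*pi_C + 1/10*pi_D + 1/5*pi_E
  pi_D = 3/10*pi_A + 1/10*pi_B + 1/10*pi_C + 3/10*pi_D + 1/10*pi_E
  pi_E = 1/5*pi_A + 1/10*pi_B + 1/5*pi_C + 1/10*pi_D + 1/5*pi_E
with normalization: pi_A + pi_B + pi_C + pi_D + pi_E = 1.

Using the first 4 balance equations plus normalization, the linear system A*pi = b is:
  [-7/10, 1/5, 1/5, 1/5, 2/5] . pi = 0
  [1/10, -1/2, 2/5, 3/10, 1/10] . pi = 0
  [1/10, 1/10, -9/10, 1/10, 1/5] . pi = 0
  [3/10, 1/10, 1/10, -7/10, 1/10] . pi = 0
  [1, 1, 1, 1, 1] . pi = 1

Solving yields:
  pi_A = 200/781
  pi_B = 1795/6248
  pi_C = 90/781
  pi_D = 1181/6248
  pi_E = 119/781

Verification (pi * P):
  200/781*3/10 + 1795/6248*1/5 + 90/781*1/5 + 1181/6248*1/5 + 119/781*2/5 = 200/781 = pi_A  (ok)
  200/781*1/10 + 1795/6248*1/2 + 90/781*2/5 + 1181/6248*3/10 + 119/781*1/10 = 1795/6248 = pi_B  (ok)
  200/781*1/10 + 1795/6248*1/10 + 90/781*1/10 + 1181/6248*1/10 + 119/781*1/5 = 90/781 = pi_C  (ok)
  200/781*3/10 + 1795/6248*1/10 + 90/781*1/10 + 1181/6248*3/10 + 119/781*1/10 = 1181/6248 = pi_D  (ok)
  200/781*1/5 + 1795/6248*1/10 + 90/781*1/5 + 1181/6248*1/10 + 119/781*1/5 = 119/781 = pi_E  (ok)

Answer: 200/781 1795/6248 90/781 1181/6248 119/781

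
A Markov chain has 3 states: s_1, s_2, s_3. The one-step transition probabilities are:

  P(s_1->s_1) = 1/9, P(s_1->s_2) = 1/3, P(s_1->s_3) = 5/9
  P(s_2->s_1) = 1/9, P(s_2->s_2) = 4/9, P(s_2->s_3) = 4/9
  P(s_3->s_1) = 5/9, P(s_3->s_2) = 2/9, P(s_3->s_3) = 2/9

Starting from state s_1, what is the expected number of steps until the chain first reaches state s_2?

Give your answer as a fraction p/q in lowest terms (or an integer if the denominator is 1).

Answer: 108/31

Derivation:
Let h_i = expected steps to first reach s_2 from state i.
Boundary: h_s_2 = 0.
First-step equations for the other states:
  h_s_1 = 1 + 1/9*h_s_1 + 1/3*h_s_2 + 5/9*h_s_3
  h_s_3 = 1 + 5/9*h_s_1 + 2/9*h_s_2 + 2/9*h_s_3

Substituting h_s_2 = 0 and rearranging gives the linear system (I - Q) h = 1:
  [8/9, -5/9] . (h_s_1, h_s_3) = 1
  [-5/9, 7/9] . (h_s_1, h_s_3) = 1

Solving yields:
  h_s_1 = 108/31
  h_s_3 = 117/31

Starting state is s_1, so the expected hitting time is h_s_1 = 108/31.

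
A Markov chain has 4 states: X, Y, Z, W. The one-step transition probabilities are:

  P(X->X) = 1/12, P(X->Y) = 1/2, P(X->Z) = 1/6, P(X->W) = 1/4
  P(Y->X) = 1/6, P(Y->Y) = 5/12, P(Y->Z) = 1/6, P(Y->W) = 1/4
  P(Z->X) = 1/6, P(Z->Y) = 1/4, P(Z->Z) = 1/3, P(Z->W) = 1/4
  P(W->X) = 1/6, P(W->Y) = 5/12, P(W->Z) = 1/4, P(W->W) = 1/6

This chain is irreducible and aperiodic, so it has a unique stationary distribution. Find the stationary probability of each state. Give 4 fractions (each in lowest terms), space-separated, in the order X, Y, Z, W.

The stationary distribution satisfies pi = pi * P, i.e.:
  pi_X = 1/12*pi_X + 1/6*pi_Y + 1/6*pi_Z + 1/6*pi_W
  pi_Y = 1/2*pi_X + 5/12*pi_Y + 1/4*pi_Z + 5/12*pi_W
  pi_Z = 1/6*pi_X + 1/6*pi_Y + 1/3*pi_Z + 1/4*pi_W
  pi_W = 1/4*pi_X + 1/4*pi_Y + 1/4*pi_Z + 1/6*pi_W
with normalization: pi_X + pi_Y + pi_Z + pi_W = 1.

Using the first 3 balance equations plus normalization, the linear system A*pi = b is:
  [-11/12, 1/6, 1/6, 1/6] . pi = 0
  [1/2, -7/12, 1/4, 5/12] . pi = 0
  [1/6, 1/6, -2/3, 1/4] . pi = 0
  [1, 1, 1, 1] . pi = 1

Solving yields:
  pi_X = 2/13
  pi_Y = 51/130
  pi_Z = 29/130
  pi_W = 3/13

Verification (pi * P):
  2/13*1/12 + 51/130*1/6 + 29/130*1/6 + 3/13*1/6 = 2/13 = pi_X  (ok)
  2/13*1/2 + 51/130*5/12 + 29/130*1/4 + 3/13*5/12 = 51/130 = pi_Y  (ok)
  2/13*1/6 + 51/130*1/6 + 29/130*1/3 + 3/13*1/4 = 29/130 = pi_Z  (ok)
  2/13*1/4 + 51/130*1/4 + 29/130*1/4 + 3/13*1/6 = 3/13 = pi_W  (ok)

Answer: 2/13 51/130 29/130 3/13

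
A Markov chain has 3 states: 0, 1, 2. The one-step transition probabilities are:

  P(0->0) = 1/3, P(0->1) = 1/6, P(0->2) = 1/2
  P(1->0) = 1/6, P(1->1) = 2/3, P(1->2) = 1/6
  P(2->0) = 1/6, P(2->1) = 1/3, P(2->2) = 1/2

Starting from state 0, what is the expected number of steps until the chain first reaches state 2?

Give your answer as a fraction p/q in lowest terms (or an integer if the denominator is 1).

Answer: 18/7

Derivation:
Let h_i = expected steps to first reach 2 from state i.
Boundary: h_2 = 0.
First-step equations for the other states:
  h_0 = 1 + 1/3*h_0 + 1/6*h_1 + 1/2*h_2
  h_1 = 1 + 1/6*h_0 + 2/3*h_1 + 1/6*h_2

Substituting h_2 = 0 and rearranging gives the linear system (I - Q) h = 1:
  [2/3, -1/6] . (h_0, h_1) = 1
  [-1/6, 1/3] . (h_0, h_1) = 1

Solving yields:
  h_0 = 18/7
  h_1 = 30/7

Starting state is 0, so the expected hitting time is h_0 = 18/7.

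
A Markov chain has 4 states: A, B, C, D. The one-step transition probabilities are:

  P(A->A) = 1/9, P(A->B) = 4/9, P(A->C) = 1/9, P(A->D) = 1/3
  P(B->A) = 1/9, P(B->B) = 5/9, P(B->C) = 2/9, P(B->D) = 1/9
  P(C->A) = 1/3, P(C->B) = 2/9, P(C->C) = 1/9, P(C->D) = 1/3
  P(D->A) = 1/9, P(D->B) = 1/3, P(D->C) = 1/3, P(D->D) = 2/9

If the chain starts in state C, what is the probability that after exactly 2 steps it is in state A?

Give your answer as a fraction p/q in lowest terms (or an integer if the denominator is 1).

Answer: 11/81

Derivation:
Computing P^2 by repeated multiplication:
P^1 =
  A: [1/9, 4/9, 1/9, 1/3]
  B: [1/9, 5/9, 2/9, 1/9]
  C: [1/3, 2/9, 1/9, 1/3]
  D: [1/9, 1/3, 1/3, 2/9]
P^2 =
  A: [11/81, 35/81, 19/81, 16/81]
  B: [13/81, 4/9, 16/81, 16/81]
  C: [11/81, 11/27, 17/81, 20/81]
  D: [5/27, 31/81, 16/81, 19/81]

(P^2)[C -> A] = 11/81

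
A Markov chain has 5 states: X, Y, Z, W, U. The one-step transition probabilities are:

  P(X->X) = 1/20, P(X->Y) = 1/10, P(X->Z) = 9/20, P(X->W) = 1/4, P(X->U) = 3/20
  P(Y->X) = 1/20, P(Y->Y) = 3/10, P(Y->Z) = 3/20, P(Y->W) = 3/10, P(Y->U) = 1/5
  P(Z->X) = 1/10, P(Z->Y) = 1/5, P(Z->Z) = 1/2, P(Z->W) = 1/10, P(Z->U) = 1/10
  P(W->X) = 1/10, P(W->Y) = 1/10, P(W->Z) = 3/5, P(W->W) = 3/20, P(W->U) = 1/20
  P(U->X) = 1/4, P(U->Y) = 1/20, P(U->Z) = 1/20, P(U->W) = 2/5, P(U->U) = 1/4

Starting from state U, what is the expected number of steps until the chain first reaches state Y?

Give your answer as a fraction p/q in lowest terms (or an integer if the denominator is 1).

Answer: 6030/763

Derivation:
Let h_i = expected steps to first reach Y from state i.
Boundary: h_Y = 0.
First-step equations for the other states:
  h_X = 1 + 1/20*h_X + 1/10*h_Y + 9/20*h_Z + 1/4*h_W + 3/20*h_U
  h_Z = 1 + 1/10*h_X + 1/5*h_Y + 1/2*h_Z + 1/10*h_W + 1/10*h_U
  h_W = 1 + 1/10*h_X + 1/10*h_Y + 3/5*h_Z + 3/20*h_W + 1/20*h_U
  h_U = 1 + 1/4*h_X + 1/20*h_Y + 1/20*h_Z + 2/5*h_W + 1/4*h_U

Substituting h_Y = 0 and rearranging gives the linear system (I - Q) h = 1:
  [19/20, -9/20, -1/4, -3/20] . (h_X, h_Z, h_W, h_U) = 1
  [-1/10, 1/2, -1/10, -1/10] . (h_X, h_Z, h_W, h_U) = 1
  [-1/10, -3/5, 17/20, -1/20] . (h_X, h_Z, h_W, h_U) = 1
  [-1/4, -1/20, -2/5, 3/4] . (h_X, h_Z, h_W, h_U) = 1

Solving yields:
  h_X = 38405/5341
  h_Z = 34305/5341
  h_W = 37500/5341
  h_U = 6030/763

Starting state is U, so the expected hitting time is h_U = 6030/763.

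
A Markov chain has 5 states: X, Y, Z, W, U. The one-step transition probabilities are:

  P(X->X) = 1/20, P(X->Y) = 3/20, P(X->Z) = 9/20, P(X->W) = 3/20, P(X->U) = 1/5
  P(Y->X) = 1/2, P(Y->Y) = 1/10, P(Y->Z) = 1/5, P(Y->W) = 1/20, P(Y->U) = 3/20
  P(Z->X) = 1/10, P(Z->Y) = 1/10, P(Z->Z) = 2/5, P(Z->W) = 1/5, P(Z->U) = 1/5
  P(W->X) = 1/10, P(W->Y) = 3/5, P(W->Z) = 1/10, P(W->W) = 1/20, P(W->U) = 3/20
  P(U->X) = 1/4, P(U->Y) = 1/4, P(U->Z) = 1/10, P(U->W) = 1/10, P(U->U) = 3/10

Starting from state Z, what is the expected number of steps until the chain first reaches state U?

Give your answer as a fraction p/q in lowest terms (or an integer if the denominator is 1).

Let h_i = expected steps to first reach U from state i.
Boundary: h_U = 0.
First-step equations for the other states:
  h_X = 1 + 1/20*h_X + 3/20*h_Y + 9/20*h_Z + 3/20*h_W + 1/5*h_U
  h_Y = 1 + 1/2*h_X + 1/10*h_Y + 1/5*h_Z + 1/20*h_W + 3/20*h_U
  h_Z = 1 + 1/10*h_X + 1/10*h_Y + 2/5*h_Z + 1/5*h_W + 1/5*h_U
  h_W = 1 + 1/10*h_X + 3/5*h_Y + 1/10*h_Z + 1/20*h_W + 3/20*h_U

Substituting h_U = 0 and rearranging gives the linear system (I - Q) h = 1:
  [19/20, -3/20, -9/20, -3/20] . (h_X, h_Y, h_Z, h_W) = 1
  [-1/2, 9/10, -1/5, -1/20] . (h_X, h_Y, h_Z, h_W) = 1
  [-1/10, -1/10, 3/5, -1/5] . (h_X, h_Y, h_Z, h_W) = 1
  [-1/10, -3/5, -1/10, 19/20] . (h_X, h_Y, h_Z, h_W) = 1

Solving yields:
  h_X = 16960/3121
  h_Y = 52990/9363
  h_Z = 50930/9363
  h_W = 54040/9363

Starting state is Z, so the expected hitting time is h_Z = 50930/9363.

Answer: 50930/9363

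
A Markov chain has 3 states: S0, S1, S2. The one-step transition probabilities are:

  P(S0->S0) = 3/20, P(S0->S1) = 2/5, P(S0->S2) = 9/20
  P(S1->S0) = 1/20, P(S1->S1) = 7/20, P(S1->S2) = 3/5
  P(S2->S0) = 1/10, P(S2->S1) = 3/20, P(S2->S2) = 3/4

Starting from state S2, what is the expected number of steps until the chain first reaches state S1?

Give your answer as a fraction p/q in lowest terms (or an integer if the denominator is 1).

Let h_i = expected steps to first reach S1 from state i.
Boundary: h_S1 = 0.
First-step equations for the other states:
  h_S0 = 1 + 3/20*h_S0 + 2/5*h_S1 + 9/20*h_S2
  h_S2 = 1 + 1/10*h_S0 + 3/20*h_S1 + 3/4*h_S2

Substituting h_S1 = 0 and rearranging gives the linear system (I - Q) h = 1:
  [17/20, -9/20] . (h_S0, h_S2) = 1
  [-1/10, 1/4] . (h_S0, h_S2) = 1

Solving yields:
  h_S0 = 280/67
  h_S2 = 380/67

Starting state is S2, so the expected hitting time is h_S2 = 380/67.

Answer: 380/67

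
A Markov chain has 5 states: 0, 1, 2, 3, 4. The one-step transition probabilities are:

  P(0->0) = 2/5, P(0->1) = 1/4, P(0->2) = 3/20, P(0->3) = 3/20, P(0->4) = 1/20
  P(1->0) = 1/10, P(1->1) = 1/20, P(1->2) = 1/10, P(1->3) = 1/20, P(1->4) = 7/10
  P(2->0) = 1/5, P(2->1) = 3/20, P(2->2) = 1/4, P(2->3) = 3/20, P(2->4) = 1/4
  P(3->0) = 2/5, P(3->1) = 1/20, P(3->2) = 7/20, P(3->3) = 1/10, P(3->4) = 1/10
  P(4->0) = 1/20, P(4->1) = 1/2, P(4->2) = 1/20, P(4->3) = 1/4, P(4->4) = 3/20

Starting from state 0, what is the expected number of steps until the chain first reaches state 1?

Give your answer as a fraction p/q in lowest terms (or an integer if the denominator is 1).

Answer: 34520/7837

Derivation:
Let h_i = expected steps to first reach 1 from state i.
Boundary: h_1 = 0.
First-step equations for the other states:
  h_0 = 1 + 2/5*h_0 + 1/4*h_1 + 3/20*h_2 + 3/20*h_3 + 1/20*h_4
  h_2 = 1 + 1/5*h_0 + 3/20*h_1 + 1/4*h_2 + 3/20*h_3 + 1/4*h_4
  h_3 = 1 + 2/5*h_0 + 1/20*h_1 + 7/20*h_2 + 1/10*h_3 + 1/10*h_4
  h_4 = 1 + 1/20*h_0 + 1/2*h_1 + 1/20*h_2 + 1/4*h_3 + 3/20*h_4

Substituting h_1 = 0 and rearranging gives the linear system (I - Q) h = 1:
  [3/5, -3/20, -3/20, -1/20] . (h_0, h_2, h_3, h_4) = 1
  [-1/5, 3/4, -3/20, -1/4] . (h_0, h_2, h_3, h_4) = 1
  [-2/5, -7/20, 9/10, -1/10] . (h_0, h_2, h_3, h_4) = 1
  [-1/20, -1/20, -1/4, 17/20] . (h_0, h_2, h_3, h_4) = 1

Solving yields:
  h_0 = 34520/7837
  h_2 = 36340/7837
  h_3 = 41010/7837
  h_4 = 25450/7837

Starting state is 0, so the expected hitting time is h_0 = 34520/7837.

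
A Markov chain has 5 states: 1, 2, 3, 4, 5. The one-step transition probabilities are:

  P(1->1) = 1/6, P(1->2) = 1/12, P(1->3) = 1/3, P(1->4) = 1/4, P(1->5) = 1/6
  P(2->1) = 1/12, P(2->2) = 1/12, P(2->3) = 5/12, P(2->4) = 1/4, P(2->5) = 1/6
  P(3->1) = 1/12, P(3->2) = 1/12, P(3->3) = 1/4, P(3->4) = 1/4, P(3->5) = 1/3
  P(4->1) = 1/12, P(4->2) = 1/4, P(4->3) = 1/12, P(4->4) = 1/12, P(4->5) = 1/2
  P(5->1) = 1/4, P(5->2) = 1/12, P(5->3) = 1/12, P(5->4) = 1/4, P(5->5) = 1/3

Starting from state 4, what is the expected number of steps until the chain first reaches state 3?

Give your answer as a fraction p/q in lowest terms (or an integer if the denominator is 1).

Let h_i = expected steps to first reach 3 from state i.
Boundary: h_3 = 0.
First-step equations for the other states:
  h_1 = 1 + 1/6*h_1 + 1/12*h_2 + 1/3*h_3 + 1/4*h_4 + 1/6*h_5
  h_2 = 1 + 1/12*h_1 + 1/12*h_2 + 5/12*h_3 + 1/4*h_4 + 1/6*h_5
  h_4 = 1 + 1/12*h_1 + 1/4*h_2 + 1/12*h_3 + 1/12*h_4 + 1/2*h_5
  h_5 = 1 + 1/4*h_1 + 1/12*h_2 + 1/12*h_3 + 1/4*h_4 + 1/3*h_5

Substituting h_3 = 0 and rearranging gives the linear system (I - Q) h = 1:
  [5/6, -1/12, -1/4, -1/6] . (h_1, h_2, h_4, h_5) = 1
  [-1/12, 11/12, -1/4, -1/6] . (h_1, h_2, h_4, h_5) = 1
  [-1/12, -1/4, 11/12, -1/2] . (h_1, h_2, h_4, h_5) = 1
  [-1/4, -1/12, -1/4, 2/3] . (h_1, h_2, h_4, h_5) = 1

Solving yields:
  h_1 = 252/55
  h_2 = 21/5
  h_4 = 1623/275
  h_5 = 1638/275

Starting state is 4, so the expected hitting time is h_4 = 1623/275.

Answer: 1623/275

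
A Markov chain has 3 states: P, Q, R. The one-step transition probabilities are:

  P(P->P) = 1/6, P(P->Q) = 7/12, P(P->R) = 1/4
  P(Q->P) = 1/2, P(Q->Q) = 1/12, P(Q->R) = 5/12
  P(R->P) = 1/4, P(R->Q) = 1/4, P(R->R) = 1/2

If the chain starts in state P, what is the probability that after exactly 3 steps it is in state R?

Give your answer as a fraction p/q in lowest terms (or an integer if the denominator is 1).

Computing P^3 by repeated multiplication:
P^1 =
  P: [1/6, 7/12, 1/4]
  Q: [1/2, 1/12, 5/12]
  R: [1/4, 1/4, 1/2]
P^2 =
  P: [55/144, 5/24, 59/144]
  Q: [11/48, 29/72, 53/144]
  R: [7/24, 7/24, 5/12]
P^3 =
  P: [467/1728, 37/108, 223/576]
  Q: [191/576, 7/27, 707/1728]
  R: [43/144, 43/144, 29/72]

(P^3)[P -> R] = 223/576

Answer: 223/576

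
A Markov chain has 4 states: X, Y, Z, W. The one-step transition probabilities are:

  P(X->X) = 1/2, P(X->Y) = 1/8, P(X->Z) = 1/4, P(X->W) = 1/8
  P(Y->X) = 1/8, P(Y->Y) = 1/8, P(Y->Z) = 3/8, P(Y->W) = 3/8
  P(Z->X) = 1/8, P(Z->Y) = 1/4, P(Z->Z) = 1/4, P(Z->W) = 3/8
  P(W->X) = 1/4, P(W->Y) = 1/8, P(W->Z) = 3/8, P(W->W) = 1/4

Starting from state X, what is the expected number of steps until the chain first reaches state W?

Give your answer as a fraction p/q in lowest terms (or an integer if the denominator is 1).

Answer: 56/13

Derivation:
Let h_i = expected steps to first reach W from state i.
Boundary: h_W = 0.
First-step equations for the other states:
  h_X = 1 + 1/2*h_X + 1/8*h_Y + 1/4*h_Z + 1/8*h_W
  h_Y = 1 + 1/8*h_X + 1/8*h_Y + 3/8*h_Z + 3/8*h_W
  h_Z = 1 + 1/8*h_X + 1/4*h_Y + 1/4*h_Z + 3/8*h_W

Substituting h_W = 0 and rearranging gives the linear system (I - Q) h = 1:
  [1/2, -1/8, -1/4] . (h_X, h_Y, h_Z) = 1
  [-1/8, 7/8, -3/8] . (h_X, h_Y, h_Z) = 1
  [-1/8, -1/4, 3/4] . (h_X, h_Y, h_Z) = 1

Solving yields:
  h_X = 56/13
  h_Y = 40/13
  h_Z = 40/13

Starting state is X, so the expected hitting time is h_X = 56/13.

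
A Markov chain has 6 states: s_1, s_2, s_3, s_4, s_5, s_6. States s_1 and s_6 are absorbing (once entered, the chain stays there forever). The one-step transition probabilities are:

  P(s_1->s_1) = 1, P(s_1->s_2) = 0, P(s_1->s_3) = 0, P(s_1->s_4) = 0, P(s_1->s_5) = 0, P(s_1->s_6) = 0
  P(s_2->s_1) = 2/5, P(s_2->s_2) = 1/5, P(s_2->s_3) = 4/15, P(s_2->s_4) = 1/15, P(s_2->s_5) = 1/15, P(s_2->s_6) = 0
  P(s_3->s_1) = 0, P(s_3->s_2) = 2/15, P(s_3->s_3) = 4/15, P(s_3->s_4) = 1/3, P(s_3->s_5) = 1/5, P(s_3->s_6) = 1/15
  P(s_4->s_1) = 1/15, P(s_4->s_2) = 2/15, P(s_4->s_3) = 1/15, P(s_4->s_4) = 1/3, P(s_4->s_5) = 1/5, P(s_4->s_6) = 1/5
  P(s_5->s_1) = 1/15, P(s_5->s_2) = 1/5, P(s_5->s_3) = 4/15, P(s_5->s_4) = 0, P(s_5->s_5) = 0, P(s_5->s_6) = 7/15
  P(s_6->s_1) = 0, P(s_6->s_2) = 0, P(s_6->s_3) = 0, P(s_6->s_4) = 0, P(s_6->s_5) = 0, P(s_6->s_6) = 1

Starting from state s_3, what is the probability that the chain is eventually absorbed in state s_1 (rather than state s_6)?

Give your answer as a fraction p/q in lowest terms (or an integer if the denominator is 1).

Answer: 1668/4499

Derivation:
Let a_i = P(absorbed in s_1 | start in state i).
Boundary conditions: a_s_1 = 1, a_s_6 = 0.
For each transient state i, a_i = sum_j P(i->j) * a_j:
  a_s_2 = 2/5*a_s_1 + 1/5*a_s_2 + 4/15*a_s_3 + 1/15*a_s_4 + 1/15*a_s_5 + 0*a_s_6
  a_s_3 = 0*a_s_1 + 2/15*a_s_2 + 4/15*a_s_3 + 1/3*a_s_4 + 1/5*a_s_5 + 1/15*a_s_6
  a_s_4 = 1/15*a_s_1 + 2/15*a_s_2 + 1/15*a_s_3 + 1/3*a_s_4 + 1/5*a_s_5 + 1/5*a_s_6
  a_s_5 = 1/15*a_s_1 + 1/5*a_s_2 + 4/15*a_s_3 + 0*a_s_4 + 0*a_s_5 + 7/15*a_s_6

Substituting a_s_1 = 1 and a_s_6 = 0, rearrange to (I - Q) a = r where r[i] = P(i -> s_1):
  [4/5, -4/15, -1/15, -1/15] . (a_s_2, a_s_3, a_s_4, a_s_5) = 2/5
  [-2/15, 11/15, -1/3, -1/5] . (a_s_2, a_s_3, a_s_4, a_s_5) = 0
  [-2/15, -1/15, 2/3, -1/5] . (a_s_2, a_s_3, a_s_4, a_s_5) = 1/15
  [-1/5, -4/15, 0, 1] . (a_s_2, a_s_3, a_s_4, a_s_5) = 1/15

Solving yields:
  a_s_2 = 9164/13497
  a_s_3 = 1668/4499
  a_s_4 = 4903/13497
  a_s_5 = 4067/13497

Starting state is s_3, so the absorption probability is a_s_3 = 1668/4499.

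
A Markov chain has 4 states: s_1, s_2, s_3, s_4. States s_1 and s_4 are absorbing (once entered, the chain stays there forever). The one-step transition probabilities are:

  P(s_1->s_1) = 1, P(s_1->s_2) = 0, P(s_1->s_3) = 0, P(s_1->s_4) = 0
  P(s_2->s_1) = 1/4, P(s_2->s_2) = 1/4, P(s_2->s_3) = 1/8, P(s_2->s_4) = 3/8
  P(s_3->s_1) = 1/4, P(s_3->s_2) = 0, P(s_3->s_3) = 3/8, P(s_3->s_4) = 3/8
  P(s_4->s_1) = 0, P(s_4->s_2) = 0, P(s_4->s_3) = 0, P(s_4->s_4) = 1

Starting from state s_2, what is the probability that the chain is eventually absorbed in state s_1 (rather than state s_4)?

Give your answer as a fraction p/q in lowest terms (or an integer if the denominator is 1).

Answer: 2/5

Derivation:
Let a_i = P(absorbed in s_1 | start in state i).
Boundary conditions: a_s_1 = 1, a_s_4 = 0.
For each transient state i, a_i = sum_j P(i->j) * a_j:
  a_s_2 = 1/4*a_s_1 + 1/4*a_s_2 + 1/8*a_s_3 + 3/8*a_s_4
  a_s_3 = 1/4*a_s_1 + 0*a_s_2 + 3/8*a_s_3 + 3/8*a_s_4

Substituting a_s_1 = 1 and a_s_4 = 0, rearrange to (I - Q) a = r where r[i] = P(i -> s_1):
  [3/4, -1/8] . (a_s_2, a_s_3) = 1/4
  [0, 5/8] . (a_s_2, a_s_3) = 1/4

Solving yields:
  a_s_2 = 2/5
  a_s_3 = 2/5

Starting state is s_2, so the absorption probability is a_s_2 = 2/5.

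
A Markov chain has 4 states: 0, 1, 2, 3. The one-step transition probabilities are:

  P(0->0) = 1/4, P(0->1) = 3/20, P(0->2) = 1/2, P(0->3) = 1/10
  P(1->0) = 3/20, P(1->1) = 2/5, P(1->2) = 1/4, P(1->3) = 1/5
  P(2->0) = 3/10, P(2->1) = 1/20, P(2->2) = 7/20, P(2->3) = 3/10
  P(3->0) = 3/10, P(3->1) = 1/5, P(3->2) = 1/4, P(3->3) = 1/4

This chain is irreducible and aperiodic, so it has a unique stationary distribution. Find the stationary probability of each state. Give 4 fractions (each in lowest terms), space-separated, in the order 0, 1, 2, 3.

The stationary distribution satisfies pi = pi * P, i.e.:
  pi_0 = 1/4*pi_0 + 3/20*pi_1 + 3/10*pi_2 + 3/10*pi_3
  pi_1 = 3/20*pi_0 + 2/5*pi_1 + 1/20*pi_2 + 1/5*pi_3
  pi_2 = 1/2*pi_0 + 1/4*pi_1 + 7/20*pi_2 + 1/4*pi_3
  pi_3 = 1/10*pi_0 + 1/5*pi_1 + 3/10*pi_2 + 1/4*pi_3
with normalization: pi_0 + pi_1 + pi_2 + pi_3 = 1.

Using the first 3 balance equations plus normalization, the linear system A*pi = b is:
  [-3/4, 3/20, 3/10, 3/10] . pi = 0
  [3/20, -3/5, 1/20, 1/5] . pi = 0
  [1/2, 1/4, -13/20, 1/4] . pi = 0
  [1, 1, 1, 1] . pi = 1

Solving yields:
  pi_0 = 173/661
  pi_1 = 111/661
  pi_2 = 695/1983
  pi_3 = 436/1983

Verification (pi * P):
  173/661*1/4 + 111/661*3/20 + 695/1983*3/10 + 436/1983*3/10 = 173/661 = pi_0  (ok)
  173/661*3/20 + 111/661*2/5 + 695/1983*1/20 + 436/1983*1/5 = 111/661 = pi_1  (ok)
  173/661*1/2 + 111/661*1/4 + 695/1983*7/20 + 436/1983*1/4 = 695/1983 = pi_2  (ok)
  173/661*1/10 + 111/661*1/5 + 695/1983*3/10 + 436/1983*1/4 = 436/1983 = pi_3  (ok)

Answer: 173/661 111/661 695/1983 436/1983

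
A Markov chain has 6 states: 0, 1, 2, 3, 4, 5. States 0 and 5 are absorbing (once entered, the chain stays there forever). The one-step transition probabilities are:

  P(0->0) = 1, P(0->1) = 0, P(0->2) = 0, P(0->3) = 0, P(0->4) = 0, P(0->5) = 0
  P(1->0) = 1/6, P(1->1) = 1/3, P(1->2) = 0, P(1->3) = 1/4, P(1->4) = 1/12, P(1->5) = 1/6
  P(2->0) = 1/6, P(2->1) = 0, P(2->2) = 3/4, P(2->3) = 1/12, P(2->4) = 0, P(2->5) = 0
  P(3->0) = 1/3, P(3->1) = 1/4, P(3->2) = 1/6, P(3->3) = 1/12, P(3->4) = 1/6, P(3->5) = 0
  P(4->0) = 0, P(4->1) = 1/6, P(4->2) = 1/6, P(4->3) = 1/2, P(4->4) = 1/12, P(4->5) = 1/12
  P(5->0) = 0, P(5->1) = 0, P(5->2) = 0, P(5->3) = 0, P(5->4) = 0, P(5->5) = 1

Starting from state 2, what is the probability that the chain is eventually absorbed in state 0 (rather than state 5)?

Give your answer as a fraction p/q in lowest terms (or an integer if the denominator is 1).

Let a_i = P(absorbed in 0 | start in state i).
Boundary conditions: a_0 = 1, a_5 = 0.
For each transient state i, a_i = sum_j P(i->j) * a_j:
  a_1 = 1/6*a_0 + 1/3*a_1 + 0*a_2 + 1/4*a_3 + 1/12*a_4 + 1/6*a_5
  a_2 = 1/6*a_0 + 0*a_1 + 3/4*a_2 + 1/12*a_3 + 0*a_4 + 0*a_5
  a_3 = 1/3*a_0 + 1/4*a_1 + 1/6*a_2 + 1/12*a_3 + 1/6*a_4 + 0*a_5
  a_4 = 0*a_0 + 1/6*a_1 + 1/6*a_2 + 1/2*a_3 + 1/12*a_4 + 1/12*a_5

Substituting a_0 = 1 and a_5 = 0, rearrange to (I - Q) a = r where r[i] = P(i -> 0):
  [2/3, 0, -1/4, -1/12] . (a_1, a_2, a_3, a_4) = 1/6
  [0, 1/4, -1/12, 0] . (a_1, a_2, a_3, a_4) = 1/6
  [-1/4, -1/6, 11/12, -1/6] . (a_1, a_2, a_3, a_4) = 1/3
  [-1/6, -1/6, -1/2, 11/12] . (a_1, a_2, a_3, a_4) = 0

Solving yields:
  a_1 = 2/3
  a_2 = 20/21
  a_3 = 6/7
  a_4 = 16/21

Starting state is 2, so the absorption probability is a_2 = 20/21.

Answer: 20/21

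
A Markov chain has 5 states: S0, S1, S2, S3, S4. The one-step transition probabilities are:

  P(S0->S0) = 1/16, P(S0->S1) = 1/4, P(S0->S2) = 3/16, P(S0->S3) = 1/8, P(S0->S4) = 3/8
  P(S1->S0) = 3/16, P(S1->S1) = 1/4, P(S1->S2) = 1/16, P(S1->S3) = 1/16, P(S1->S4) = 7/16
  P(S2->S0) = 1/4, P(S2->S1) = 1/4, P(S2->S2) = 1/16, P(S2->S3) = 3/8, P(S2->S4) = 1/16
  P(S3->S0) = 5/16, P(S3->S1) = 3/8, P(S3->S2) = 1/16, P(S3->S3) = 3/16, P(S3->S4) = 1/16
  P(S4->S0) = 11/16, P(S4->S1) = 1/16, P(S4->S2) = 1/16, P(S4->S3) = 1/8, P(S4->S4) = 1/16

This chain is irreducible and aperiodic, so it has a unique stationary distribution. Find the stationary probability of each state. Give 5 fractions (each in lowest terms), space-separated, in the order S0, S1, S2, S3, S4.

Answer: 13693/46550 20803/93100 4621/46550 13491/93100 11089/46550

Derivation:
The stationary distribution satisfies pi = pi * P, i.e.:
  pi_S0 = 1/16*pi_S0 + 3/16*pi_S1 + 1/4*pi_S2 + 5/16*pi_S3 + 11/16*pi_S4
  pi_S1 = 1/4*pi_S0 + 1/4*pi_S1 + 1/4*pi_S2 + 3/8*pi_S3 + 1/16*pi_S4
  pi_S2 = 3/16*pi_S0 + 1/16*pi_S1 + 1/16*pi_S2 + 1/16*pi_S3 + 1/16*pi_S4
  pi_S3 = 1/8*pi_S0 + 1/16*pi_S1 + 3/8*pi_S2 + 3/16*pi_S3 + 1/8*pi_S4
  pi_S4 = 3/8*pi_S0 + 7/16*pi_S1 + 1/16*pi_S2 + 1/16*pi_S3 + 1/16*pi_S4
with normalization: pi_S0 + pi_S1 + pi_S2 + pi_S3 + pi_S4 = 1.

Using the first 4 balance equations plus normalization, the linear system A*pi = b is:
  [-15/16, 3/16, 1/4, 5/16, 11/16] . pi = 0
  [1/4, -3/4, 1/4, 3/8, 1/16] . pi = 0
  [3/16, 1/16, -15/16, 1/16, 1/16] . pi = 0
  [1/8, 1/16, 3/8, -13/16, 1/8] . pi = 0
  [1, 1, 1, 1, 1] . pi = 1

Solving yields:
  pi_S0 = 13693/46550
  pi_S1 = 20803/93100
  pi_S2 = 4621/46550
  pi_S3 = 13491/93100
  pi_S4 = 11089/46550

Verification (pi * P):
  13693/46550*1/16 + 20803/93100*3/16 + 4621/46550*1/4 + 13491/93100*5/16 + 11089/46550*11/16 = 13693/46550 = pi_S0  (ok)
  13693/46550*1/4 + 20803/93100*1/4 + 4621/46550*1/4 + 13491/93100*3/8 + 11089/46550*1/16 = 20803/93100 = pi_S1  (ok)
  13693/46550*3/16 + 20803/93100*1/16 + 4621/46550*1/16 + 13491/93100*1/16 + 11089/46550*1/16 = 4621/46550 = pi_S2  (ok)
  13693/46550*1/8 + 20803/93100*1/16 + 4621/46550*3/8 + 13491/93100*3/16 + 11089/46550*1/8 = 13491/93100 = pi_S3  (ok)
  13693/46550*3/8 + 20803/93100*7/16 + 4621/46550*1/16 + 13491/93100*1/16 + 11089/46550*1/16 = 11089/46550 = pi_S4  (ok)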